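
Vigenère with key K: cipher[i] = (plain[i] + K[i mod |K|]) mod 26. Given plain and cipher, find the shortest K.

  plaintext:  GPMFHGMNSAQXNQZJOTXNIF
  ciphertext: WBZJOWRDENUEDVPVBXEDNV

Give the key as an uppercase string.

QMNEHQF

  i= 0: W-G = 16 → Q
  i= 1: B-P = 12 → M
  i= 2: Z-M = 13 → N
  i= 3: J-F =  4 → E
  i= 4: O-H =  7 → H
  i= 5: W-G = 16 → Q
  i= 6: R-M =  5 → F
  i= 7: D-N = 16 → Q
  i= 8: E-S = 12 → M
  i= 9: N-A = 13 → N
  i=10: U-Q =  4 → E
  i=11: E-X =  7 → H
  i=12: D-N = 16 → Q
  i=13: V-Q =  5 → F
  i=14: P-Z = 16 → Q
  i=15: V-J = 12 → M
  i=16: B-O = 13 → N
  i=17: X-T =  4 → E
  i=18: E-X =  7 → H
  i=19: D-N = 16 → Q
  i=20: N-I =  5 → F
  i=21: V-F = 16 → Q
  shifts repeat with period 7: QMNEHQF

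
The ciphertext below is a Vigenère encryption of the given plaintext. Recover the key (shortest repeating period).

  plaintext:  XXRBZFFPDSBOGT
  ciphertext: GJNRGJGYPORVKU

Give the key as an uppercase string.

JMWQHEB

  i= 0: G-X =  9 → J
  i= 1: J-X = 12 → M
  i= 2: N-R = 22 → W
  i= 3: R-B = 16 → Q
  i= 4: G-Z =  7 → H
  i= 5: J-F =  4 → E
  i= 6: G-F =  1 → B
  i= 7: Y-P =  9 → J
  i= 8: P-D = 12 → M
  i= 9: O-S = 22 → W
  i=10: R-B = 16 → Q
  i=11: V-O =  7 → H
  i=12: K-G =  4 → E
  i=13: U-T =  1 → B
  shifts repeat with period 7: JMWQHEB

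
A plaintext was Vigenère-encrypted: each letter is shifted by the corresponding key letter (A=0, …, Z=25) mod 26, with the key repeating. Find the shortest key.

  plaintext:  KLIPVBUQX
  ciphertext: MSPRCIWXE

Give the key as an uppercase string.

CHH

  i= 0: M-K =  2 → C
  i= 1: S-L =  7 → H
  i= 2: P-I =  7 → H
  i= 3: R-P =  2 → C
  i= 4: C-V =  7 → H
  i= 5: I-B =  7 → H
  i= 6: W-U =  2 → C
  i= 7: X-Q =  7 → H
  i= 8: E-X =  7 → H
  shifts repeat with period 3: CHH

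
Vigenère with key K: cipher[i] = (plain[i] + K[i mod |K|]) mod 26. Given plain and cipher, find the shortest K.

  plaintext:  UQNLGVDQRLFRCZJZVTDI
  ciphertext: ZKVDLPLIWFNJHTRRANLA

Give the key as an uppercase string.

  i= 0: Z-U =  5 → F
  i= 1: K-Q = 20 → U
  i= 2: V-N =  8 → I
  i= 3: D-L = 18 → S
  i= 4: L-G =  5 → F
  i= 5: P-V = 20 → U
  i= 6: L-D =  8 → I
  i= 7: I-Q = 18 → S
  i= 8: W-R =  5 → F
  i= 9: F-L = 20 → U
  i=10: N-F =  8 → I
  i=11: J-R = 18 → S
  i=12: H-C =  5 → F
  i=13: T-Z = 20 → U
  i=14: R-J =  8 → I
  i=15: R-Z = 18 → S
  i=16: A-V =  5 → F
  i=17: N-T = 20 → U
  i=18: L-D =  8 → I
  i=19: A-I = 18 → S
  shifts repeat with period 4: FUIS

FUIS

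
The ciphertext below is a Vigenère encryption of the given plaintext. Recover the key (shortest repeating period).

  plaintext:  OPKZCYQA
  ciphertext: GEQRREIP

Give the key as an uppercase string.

SPG

  i= 0: G-O = 18 → S
  i= 1: E-P = 15 → P
  i= 2: Q-K =  6 → G
  i= 3: R-Z = 18 → S
  i= 4: R-C = 15 → P
  i= 5: E-Y =  6 → G
  i= 6: I-Q = 18 → S
  i= 7: P-A = 15 → P
  shifts repeat with period 3: SPG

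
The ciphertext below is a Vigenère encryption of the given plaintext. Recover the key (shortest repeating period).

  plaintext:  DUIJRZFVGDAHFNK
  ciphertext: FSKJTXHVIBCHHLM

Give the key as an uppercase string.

  i= 0: F-D =  2 → C
  i= 1: S-U = 24 → Y
  i= 2: K-I =  2 → C
  i= 3: J-J =  0 → A
  i= 4: T-R =  2 → C
  i= 5: X-Z = 24 → Y
  i= 6: H-F =  2 → C
  i= 7: V-V =  0 → A
  i= 8: I-G =  2 → C
  i= 9: B-D = 24 → Y
  i=10: C-A =  2 → C
  i=11: H-H =  0 → A
  i=12: H-F =  2 → C
  i=13: L-N = 24 → Y
  i=14: M-K =  2 → C
  shifts repeat with period 4: CYCA

CYCA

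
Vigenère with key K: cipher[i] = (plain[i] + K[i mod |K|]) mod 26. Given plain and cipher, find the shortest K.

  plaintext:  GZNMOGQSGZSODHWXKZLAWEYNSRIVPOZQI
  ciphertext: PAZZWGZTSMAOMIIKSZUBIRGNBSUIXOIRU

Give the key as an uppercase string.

JBMNIA

  i= 0: P-G =  9 → J
  i= 1: A-Z =  1 → B
  i= 2: Z-N = 12 → M
  i= 3: Z-M = 13 → N
  i= 4: W-O =  8 → I
  i= 5: G-G =  0 → A
  i= 6: Z-Q =  9 → J
  i= 7: T-S =  1 → B
  i= 8: S-G = 12 → M
  i= 9: M-Z = 13 → N
  i=10: A-S =  8 → I
  i=11: O-O =  0 → A
  i=12: M-D =  9 → J
  i=13: I-H =  1 → B
  i=14: I-W = 12 → M
  i=15: K-X = 13 → N
  i=16: S-K =  8 → I
  i=17: Z-Z =  0 → A
  i=18: U-L =  9 → J
  i=19: B-A =  1 → B
  i=20: I-W = 12 → M
  i=21: R-E = 13 → N
  i=22: G-Y =  8 → I
  i=23: N-N =  0 → A
  i=24: B-S =  9 → J
  i=25: S-R =  1 → B
  i=26: U-I = 12 → M
  i=27: I-V = 13 → N
  i=28: X-P =  8 → I
  i=29: O-O =  0 → A
  i=30: I-Z =  9 → J
  i=31: R-Q =  1 → B
  i=32: U-I = 12 → M
  shifts repeat with period 6: JBMNIA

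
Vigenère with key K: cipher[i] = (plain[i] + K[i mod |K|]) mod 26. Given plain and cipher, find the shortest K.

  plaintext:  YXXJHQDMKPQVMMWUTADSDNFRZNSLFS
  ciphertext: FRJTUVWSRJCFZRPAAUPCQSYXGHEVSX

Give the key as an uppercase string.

HUMKNFTG

  i= 0: F-Y =  7 → H
  i= 1: R-X = 20 → U
  i= 2: J-X = 12 → M
  i= 3: T-J = 10 → K
  i= 4: U-H = 13 → N
  i= 5: V-Q =  5 → F
  i= 6: W-D = 19 → T
  i= 7: S-M =  6 → G
  i= 8: R-K =  7 → H
  i= 9: J-P = 20 → U
  i=10: C-Q = 12 → M
  i=11: F-V = 10 → K
  i=12: Z-M = 13 → N
  i=13: R-M =  5 → F
  i=14: P-W = 19 → T
  i=15: A-U =  6 → G
  i=16: A-T =  7 → H
  i=17: U-A = 20 → U
  i=18: P-D = 12 → M
  i=19: C-S = 10 → K
  i=20: Q-D = 13 → N
  i=21: S-N =  5 → F
  i=22: Y-F = 19 → T
  i=23: X-R =  6 → G
  i=24: G-Z =  7 → H
  i=25: H-N = 20 → U
  i=26: E-S = 12 → M
  i=27: V-L = 10 → K
  i=28: S-F = 13 → N
  i=29: X-S =  5 → F
  shifts repeat with period 8: HUMKNFTG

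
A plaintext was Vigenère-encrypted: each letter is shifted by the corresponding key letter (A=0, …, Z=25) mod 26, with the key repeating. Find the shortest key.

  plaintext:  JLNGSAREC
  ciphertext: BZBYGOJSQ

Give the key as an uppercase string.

  i= 0: B-J = 18 → S
  i= 1: Z-L = 14 → O
  i= 2: B-N = 14 → O
  i= 3: Y-G = 18 → S
  i= 4: G-S = 14 → O
  i= 5: O-A = 14 → O
  i= 6: J-R = 18 → S
  i= 7: S-E = 14 → O
  i= 8: Q-C = 14 → O
  shifts repeat with period 3: SOO

SOO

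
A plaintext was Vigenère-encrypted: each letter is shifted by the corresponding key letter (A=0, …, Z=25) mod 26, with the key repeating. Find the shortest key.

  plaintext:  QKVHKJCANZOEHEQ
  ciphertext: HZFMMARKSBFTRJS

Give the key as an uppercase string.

  i= 0: H-Q = 17 → R
  i= 1: Z-K = 15 → P
  i= 2: F-V = 10 → K
  i= 3: M-H =  5 → F
  i= 4: M-K =  2 → C
  i= 5: A-J = 17 → R
  i= 6: R-C = 15 → P
  i= 7: K-A = 10 → K
  i= 8: S-N =  5 → F
  i= 9: B-Z =  2 → C
  i=10: F-O = 17 → R
  i=11: T-E = 15 → P
  i=12: R-H = 10 → K
  i=13: J-E =  5 → F
  i=14: S-Q =  2 → C
  shifts repeat with period 5: RPKFC

RPKFC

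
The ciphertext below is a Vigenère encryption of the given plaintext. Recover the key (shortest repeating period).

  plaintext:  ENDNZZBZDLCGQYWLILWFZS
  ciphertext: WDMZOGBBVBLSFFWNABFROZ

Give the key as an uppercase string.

SQJMPHAC

  i= 0: W-E = 18 → S
  i= 1: D-N = 16 → Q
  i= 2: M-D =  9 → J
  i= 3: Z-N = 12 → M
  i= 4: O-Z = 15 → P
  i= 5: G-Z =  7 → H
  i= 6: B-B =  0 → A
  i= 7: B-Z =  2 → C
  i= 8: V-D = 18 → S
  i= 9: B-L = 16 → Q
  i=10: L-C =  9 → J
  i=11: S-G = 12 → M
  i=12: F-Q = 15 → P
  i=13: F-Y =  7 → H
  i=14: W-W =  0 → A
  i=15: N-L =  2 → C
  i=16: A-I = 18 → S
  i=17: B-L = 16 → Q
  i=18: F-W =  9 → J
  i=19: R-F = 12 → M
  i=20: O-Z = 15 → P
  i=21: Z-S =  7 → H
  shifts repeat with period 8: SQJMPHAC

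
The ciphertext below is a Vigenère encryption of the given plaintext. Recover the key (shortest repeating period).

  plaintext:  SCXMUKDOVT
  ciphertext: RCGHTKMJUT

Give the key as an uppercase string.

  i= 0: R-S = 25 → Z
  i= 1: C-C =  0 → A
  i= 2: G-X =  9 → J
  i= 3: H-M = 21 → V
  i= 4: T-U = 25 → Z
  i= 5: K-K =  0 → A
  i= 6: M-D =  9 → J
  i= 7: J-O = 21 → V
  i= 8: U-V = 25 → Z
  i= 9: T-T =  0 → A
  shifts repeat with period 4: ZAJV

ZAJV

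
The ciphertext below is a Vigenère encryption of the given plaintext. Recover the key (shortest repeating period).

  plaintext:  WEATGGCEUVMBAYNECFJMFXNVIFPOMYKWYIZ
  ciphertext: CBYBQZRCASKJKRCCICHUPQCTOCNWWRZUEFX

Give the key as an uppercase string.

GXYIKTPY

  i= 0: C-W =  6 → G
  i= 1: B-E = 23 → X
  i= 2: Y-A = 24 → Y
  i= 3: B-T =  8 → I
  i= 4: Q-G = 10 → K
  i= 5: Z-G = 19 → T
  i= 6: R-C = 15 → P
  i= 7: C-E = 24 → Y
  i= 8: A-U =  6 → G
  i= 9: S-V = 23 → X
  i=10: K-M = 24 → Y
  i=11: J-B =  8 → I
  i=12: K-A = 10 → K
  i=13: R-Y = 19 → T
  i=14: C-N = 15 → P
  i=15: C-E = 24 → Y
  i=16: I-C =  6 → G
  i=17: C-F = 23 → X
  i=18: H-J = 24 → Y
  i=19: U-M =  8 → I
  i=20: P-F = 10 → K
  i=21: Q-X = 19 → T
  i=22: C-N = 15 → P
  i=23: T-V = 24 → Y
  i=24: O-I =  6 → G
  i=25: C-F = 23 → X
  i=26: N-P = 24 → Y
  i=27: W-O =  8 → I
  i=28: W-M = 10 → K
  i=29: R-Y = 19 → T
  i=30: Z-K = 15 → P
  i=31: U-W = 24 → Y
  i=32: E-Y =  6 → G
  i=33: F-I = 23 → X
  i=34: X-Z = 24 → Y
  shifts repeat with period 8: GXYIKTPY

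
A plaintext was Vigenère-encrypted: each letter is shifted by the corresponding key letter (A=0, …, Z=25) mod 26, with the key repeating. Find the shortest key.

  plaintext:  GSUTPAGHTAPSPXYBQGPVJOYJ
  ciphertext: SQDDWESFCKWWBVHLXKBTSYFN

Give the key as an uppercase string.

MYJKHE

  i= 0: S-G = 12 → M
  i= 1: Q-S = 24 → Y
  i= 2: D-U =  9 → J
  i= 3: D-T = 10 → K
  i= 4: W-P =  7 → H
  i= 5: E-A =  4 → E
  i= 6: S-G = 12 → M
  i= 7: F-H = 24 → Y
  i= 8: C-T =  9 → J
  i= 9: K-A = 10 → K
  i=10: W-P =  7 → H
  i=11: W-S =  4 → E
  i=12: B-P = 12 → M
  i=13: V-X = 24 → Y
  i=14: H-Y =  9 → J
  i=15: L-B = 10 → K
  i=16: X-Q =  7 → H
  i=17: K-G =  4 → E
  i=18: B-P = 12 → M
  i=19: T-V = 24 → Y
  i=20: S-J =  9 → J
  i=21: Y-O = 10 → K
  i=22: F-Y =  7 → H
  i=23: N-J =  4 → E
  shifts repeat with period 6: MYJKHE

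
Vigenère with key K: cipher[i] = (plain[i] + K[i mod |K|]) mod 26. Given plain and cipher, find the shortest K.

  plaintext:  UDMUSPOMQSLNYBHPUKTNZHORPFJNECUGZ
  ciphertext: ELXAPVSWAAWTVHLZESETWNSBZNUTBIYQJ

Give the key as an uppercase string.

  i= 0: E-U = 10 → K
  i= 1: L-D =  8 → I
  i= 2: X-M = 11 → L
  i= 3: A-U =  6 → G
  i= 4: P-S = 23 → X
  i= 5: V-P =  6 → G
  i= 6: S-O =  4 → E
  i= 7: W-M = 10 → K
  i= 8: A-Q = 10 → K
  i= 9: A-S =  8 → I
  i=10: W-L = 11 → L
  i=11: T-N =  6 → G
  i=12: V-Y = 23 → X
  i=13: H-B =  6 → G
  i=14: L-H =  4 → E
  i=15: Z-P = 10 → K
  i=16: E-U = 10 → K
  i=17: S-K =  8 → I
  i=18: E-T = 11 → L
  i=19: T-N =  6 → G
  i=20: W-Z = 23 → X
  i=21: N-H =  6 → G
  i=22: S-O =  4 → E
  i=23: B-R = 10 → K
  i=24: Z-P = 10 → K
  i=25: N-F =  8 → I
  i=26: U-J = 11 → L
  i=27: T-N =  6 → G
  i=28: B-E = 23 → X
  i=29: I-C =  6 → G
  i=30: Y-U =  4 → E
  i=31: Q-G = 10 → K
  i=32: J-Z = 10 → K
  shifts repeat with period 8: KILGXGEK

KILGXGEK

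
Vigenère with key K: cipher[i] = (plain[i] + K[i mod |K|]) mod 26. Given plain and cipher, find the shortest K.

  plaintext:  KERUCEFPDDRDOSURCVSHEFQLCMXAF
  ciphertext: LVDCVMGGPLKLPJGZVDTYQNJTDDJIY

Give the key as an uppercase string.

  i= 0: L-K =  1 → B
  i= 1: V-E = 17 → R
  i= 2: D-R = 12 → M
  i= 3: C-U =  8 → I
  i= 4: V-C = 19 → T
  i= 5: M-E =  8 → I
  i= 6: G-F =  1 → B
  i= 7: G-P = 17 → R
  i= 8: P-D = 12 → M
  i= 9: L-D =  8 → I
  i=10: K-R = 19 → T
  i=11: L-D =  8 → I
  i=12: P-O =  1 → B
  i=13: J-S = 17 → R
  i=14: G-U = 12 → M
  i=15: Z-R =  8 → I
  i=16: V-C = 19 → T
  i=17: D-V =  8 → I
  i=18: T-S =  1 → B
  i=19: Y-H = 17 → R
  i=20: Q-E = 12 → M
  i=21: N-F =  8 → I
  i=22: J-Q = 19 → T
  i=23: T-L =  8 → I
  i=24: D-C =  1 → B
  i=25: D-M = 17 → R
  i=26: J-X = 12 → M
  i=27: I-A =  8 → I
  i=28: Y-F = 19 → T
  shifts repeat with period 6: BRMITI

BRMITI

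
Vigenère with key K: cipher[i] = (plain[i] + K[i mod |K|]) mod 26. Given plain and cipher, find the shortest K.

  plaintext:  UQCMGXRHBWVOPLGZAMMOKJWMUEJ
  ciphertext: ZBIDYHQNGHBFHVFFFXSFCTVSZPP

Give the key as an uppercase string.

  i= 0: Z-U =  5 → F
  i= 1: B-Q = 11 → L
  i= 2: I-C =  6 → G
  i= 3: D-M = 17 → R
  i= 4: Y-G = 18 → S
  i= 5: H-X = 10 → K
  i= 6: Q-R = 25 → Z
  i= 7: N-H =  6 → G
  i= 8: G-B =  5 → F
  i= 9: H-W = 11 → L
  i=10: B-V =  6 → G
  i=11: F-O = 17 → R
  i=12: H-P = 18 → S
  i=13: V-L = 10 → K
  i=14: F-G = 25 → Z
  i=15: F-Z =  6 → G
  i=16: F-A =  5 → F
  i=17: X-M = 11 → L
  i=18: S-M =  6 → G
  i=19: F-O = 17 → R
  i=20: C-K = 18 → S
  i=21: T-J = 10 → K
  i=22: V-W = 25 → Z
  i=23: S-M =  6 → G
  i=24: Z-U =  5 → F
  i=25: P-E = 11 → L
  i=26: P-J =  6 → G
  shifts repeat with period 8: FLGRSKZG

FLGRSKZG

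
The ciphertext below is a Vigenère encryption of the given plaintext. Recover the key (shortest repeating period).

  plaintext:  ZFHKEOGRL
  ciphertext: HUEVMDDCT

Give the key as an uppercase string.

  i= 0: H-Z =  8 → I
  i= 1: U-F = 15 → P
  i= 2: E-H = 23 → X
  i= 3: V-K = 11 → L
  i= 4: M-E =  8 → I
  i= 5: D-O = 15 → P
  i= 6: D-G = 23 → X
  i= 7: C-R = 11 → L
  i= 8: T-L =  8 → I
  shifts repeat with period 4: IPXL

IPXL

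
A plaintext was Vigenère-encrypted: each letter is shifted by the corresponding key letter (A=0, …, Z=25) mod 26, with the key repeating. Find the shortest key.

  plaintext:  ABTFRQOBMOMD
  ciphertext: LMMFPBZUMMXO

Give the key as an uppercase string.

LLTAY

  i= 0: L-A = 11 → L
  i= 1: M-B = 11 → L
  i= 2: M-T = 19 → T
  i= 3: F-F =  0 → A
  i= 4: P-R = 24 → Y
  i= 5: B-Q = 11 → L
  i= 6: Z-O = 11 → L
  i= 7: U-B = 19 → T
  i= 8: M-M =  0 → A
  i= 9: M-O = 24 → Y
  i=10: X-M = 11 → L
  i=11: O-D = 11 → L
  shifts repeat with period 5: LLTAY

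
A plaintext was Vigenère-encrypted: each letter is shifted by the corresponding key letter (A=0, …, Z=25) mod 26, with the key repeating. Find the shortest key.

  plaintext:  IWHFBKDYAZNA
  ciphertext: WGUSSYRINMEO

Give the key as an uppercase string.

OKNNRO

  i= 0: W-I = 14 → O
  i= 1: G-W = 10 → K
  i= 2: U-H = 13 → N
  i= 3: S-F = 13 → N
  i= 4: S-B = 17 → R
  i= 5: Y-K = 14 → O
  i= 6: R-D = 14 → O
  i= 7: I-Y = 10 → K
  i= 8: N-A = 13 → N
  i= 9: M-Z = 13 → N
  i=10: E-N = 17 → R
  i=11: O-A = 14 → O
  shifts repeat with period 6: OKNNRO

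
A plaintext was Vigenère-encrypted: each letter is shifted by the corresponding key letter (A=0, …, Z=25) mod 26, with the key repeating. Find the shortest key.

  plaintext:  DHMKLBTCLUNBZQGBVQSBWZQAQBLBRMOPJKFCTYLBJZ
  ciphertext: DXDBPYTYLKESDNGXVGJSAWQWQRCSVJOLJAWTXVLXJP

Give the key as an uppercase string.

AQRREXAW

  i= 0: D-D =  0 → A
  i= 1: X-H = 16 → Q
  i= 2: D-M = 17 → R
  i= 3: B-K = 17 → R
  i= 4: P-L =  4 → E
  i= 5: Y-B = 23 → X
  i= 6: T-T =  0 → A
  i= 7: Y-C = 22 → W
  i= 8: L-L =  0 → A
  i= 9: K-U = 16 → Q
  i=10: E-N = 17 → R
  i=11: S-B = 17 → R
  i=12: D-Z =  4 → E
  i=13: N-Q = 23 → X
  i=14: G-G =  0 → A
  i=15: X-B = 22 → W
  i=16: V-V =  0 → A
  i=17: G-Q = 16 → Q
  i=18: J-S = 17 → R
  i=19: S-B = 17 → R
  i=20: A-W =  4 → E
  i=21: W-Z = 23 → X
  i=22: Q-Q =  0 → A
  i=23: W-A = 22 → W
  i=24: Q-Q =  0 → A
  i=25: R-B = 16 → Q
  i=26: C-L = 17 → R
  i=27: S-B = 17 → R
  i=28: V-R =  4 → E
  i=29: J-M = 23 → X
  i=30: O-O =  0 → A
  i=31: L-P = 22 → W
  i=32: J-J =  0 → A
  i=33: A-K = 16 → Q
  i=34: W-F = 17 → R
  i=35: T-C = 17 → R
  i=36: X-T =  4 → E
  i=37: V-Y = 23 → X
  i=38: L-L =  0 → A
  i=39: X-B = 22 → W
  i=40: J-J =  0 → A
  i=41: P-Z = 16 → Q
  shifts repeat with period 8: AQRREXAW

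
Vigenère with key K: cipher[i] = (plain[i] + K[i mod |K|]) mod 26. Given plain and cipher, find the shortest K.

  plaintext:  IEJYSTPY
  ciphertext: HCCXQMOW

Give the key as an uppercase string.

  i= 0: H-I = 25 → Z
  i= 1: C-E = 24 → Y
  i= 2: C-J = 19 → T
  i= 3: X-Y = 25 → Z
  i= 4: Q-S = 24 → Y
  i= 5: M-T = 19 → T
  i= 6: O-P = 25 → Z
  i= 7: W-Y = 24 → Y
  shifts repeat with period 3: ZYT

ZYT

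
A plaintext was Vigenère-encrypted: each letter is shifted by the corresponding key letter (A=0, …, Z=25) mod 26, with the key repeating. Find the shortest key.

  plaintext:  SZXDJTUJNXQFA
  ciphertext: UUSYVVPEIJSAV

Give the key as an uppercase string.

  i= 0: U-S =  2 → C
  i= 1: U-Z = 21 → V
  i= 2: S-X = 21 → V
  i= 3: Y-D = 21 → V
  i= 4: V-J = 12 → M
  i= 5: V-T =  2 → C
  i= 6: P-U = 21 → V
  i= 7: E-J = 21 → V
  i= 8: I-N = 21 → V
  i= 9: J-X = 12 → M
  i=10: S-Q =  2 → C
  i=11: A-F = 21 → V
  i=12: V-A = 21 → V
  shifts repeat with period 5: CVVVM

CVVVM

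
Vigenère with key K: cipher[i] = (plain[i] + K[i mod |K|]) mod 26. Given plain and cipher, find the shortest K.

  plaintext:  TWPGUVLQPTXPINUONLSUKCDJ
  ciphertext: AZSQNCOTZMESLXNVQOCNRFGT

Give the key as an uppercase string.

  i= 0: A-T =  7 → H
  i= 1: Z-W =  3 → D
  i= 2: S-P =  3 → D
  i= 3: Q-G = 10 → K
  i= 4: N-U = 19 → T
  i= 5: C-V =  7 → H
  i= 6: O-L =  3 → D
  i= 7: T-Q =  3 → D
  i= 8: Z-P = 10 → K
  i= 9: M-T = 19 → T
  i=10: E-X =  7 → H
  i=11: S-P =  3 → D
  i=12: L-I =  3 → D
  i=13: X-N = 10 → K
  i=14: N-U = 19 → T
  i=15: V-O =  7 → H
  i=16: Q-N =  3 → D
  i=17: O-L =  3 → D
  i=18: C-S = 10 → K
  i=19: N-U = 19 → T
  i=20: R-K =  7 → H
  i=21: F-C =  3 → D
  i=22: G-D =  3 → D
  i=23: T-J = 10 → K
  shifts repeat with period 5: HDDKT

HDDKT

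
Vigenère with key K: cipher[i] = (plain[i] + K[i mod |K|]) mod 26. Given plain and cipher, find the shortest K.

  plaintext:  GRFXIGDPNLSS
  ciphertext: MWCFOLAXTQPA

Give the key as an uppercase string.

GFXI

  i= 0: M-G =  6 → G
  i= 1: W-R =  5 → F
  i= 2: C-F = 23 → X
  i= 3: F-X =  8 → I
  i= 4: O-I =  6 → G
  i= 5: L-G =  5 → F
  i= 6: A-D = 23 → X
  i= 7: X-P =  8 → I
  i= 8: T-N =  6 → G
  i= 9: Q-L =  5 → F
  i=10: P-S = 23 → X
  i=11: A-S =  8 → I
  shifts repeat with period 4: GFXI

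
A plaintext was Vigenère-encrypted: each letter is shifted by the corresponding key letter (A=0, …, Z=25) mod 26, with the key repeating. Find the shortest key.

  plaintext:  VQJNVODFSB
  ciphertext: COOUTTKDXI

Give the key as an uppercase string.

  i= 0: C-V =  7 → H
  i= 1: O-Q = 24 → Y
  i= 2: O-J =  5 → F
  i= 3: U-N =  7 → H
  i= 4: T-V = 24 → Y
  i= 5: T-O =  5 → F
  i= 6: K-D =  7 → H
  i= 7: D-F = 24 → Y
  i= 8: X-S =  5 → F
  i= 9: I-B =  7 → H
  shifts repeat with period 3: HYF

HYF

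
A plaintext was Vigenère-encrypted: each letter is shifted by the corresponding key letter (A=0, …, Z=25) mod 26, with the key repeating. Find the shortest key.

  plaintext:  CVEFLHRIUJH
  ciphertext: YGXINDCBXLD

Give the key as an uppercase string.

  i= 0: Y-C = 22 → W
  i= 1: G-V = 11 → L
  i= 2: X-E = 19 → T
  i= 3: I-F =  3 → D
  i= 4: N-L =  2 → C
  i= 5: D-H = 22 → W
  i= 6: C-R = 11 → L
  i= 7: B-I = 19 → T
  i= 8: X-U =  3 → D
  i= 9: L-J =  2 → C
  i=10: D-H = 22 → W
  shifts repeat with period 5: WLTDC

WLTDC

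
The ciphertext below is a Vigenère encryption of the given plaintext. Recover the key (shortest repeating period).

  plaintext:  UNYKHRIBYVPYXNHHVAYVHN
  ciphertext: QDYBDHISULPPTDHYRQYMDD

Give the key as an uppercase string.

WQAR

  i= 0: Q-U = 22 → W
  i= 1: D-N = 16 → Q
  i= 2: Y-Y =  0 → A
  i= 3: B-K = 17 → R
  i= 4: D-H = 22 → W
  i= 5: H-R = 16 → Q
  i= 6: I-I =  0 → A
  i= 7: S-B = 17 → R
  i= 8: U-Y = 22 → W
  i= 9: L-V = 16 → Q
  i=10: P-P =  0 → A
  i=11: P-Y = 17 → R
  i=12: T-X = 22 → W
  i=13: D-N = 16 → Q
  i=14: H-H =  0 → A
  i=15: Y-H = 17 → R
  i=16: R-V = 22 → W
  i=17: Q-A = 16 → Q
  i=18: Y-Y =  0 → A
  i=19: M-V = 17 → R
  i=20: D-H = 22 → W
  i=21: D-N = 16 → Q
  shifts repeat with period 4: WQAR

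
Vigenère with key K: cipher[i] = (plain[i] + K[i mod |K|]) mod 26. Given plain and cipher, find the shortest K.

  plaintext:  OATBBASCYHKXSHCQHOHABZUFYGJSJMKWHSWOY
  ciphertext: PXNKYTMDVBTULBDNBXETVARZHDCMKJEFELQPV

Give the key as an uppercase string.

  i= 0: P-O =  1 → B
  i= 1: X-A = 23 → X
  i= 2: N-T = 20 → U
  i= 3: K-B =  9 → J
  i= 4: Y-B = 23 → X
  i= 5: T-A = 19 → T
  i= 6: M-S = 20 → U
  i= 7: D-C =  1 → B
  i= 8: V-Y = 23 → X
  i= 9: B-H = 20 → U
  i=10: T-K =  9 → J
  i=11: U-X = 23 → X
  i=12: L-S = 19 → T
  i=13: B-H = 20 → U
  i=14: D-C =  1 → B
  i=15: N-Q = 23 → X
  i=16: B-H = 20 → U
  i=17: X-O =  9 → J
  i=18: E-H = 23 → X
  i=19: T-A = 19 → T
  i=20: V-B = 20 → U
  i=21: A-Z =  1 → B
  i=22: R-U = 23 → X
  i=23: Z-F = 20 → U
  i=24: H-Y =  9 → J
  i=25: D-G = 23 → X
  i=26: C-J = 19 → T
  i=27: M-S = 20 → U
  i=28: K-J =  1 → B
  i=29: J-M = 23 → X
  i=30: E-K = 20 → U
  i=31: F-W =  9 → J
  i=32: E-H = 23 → X
  i=33: L-S = 19 → T
  i=34: Q-W = 20 → U
  i=35: P-O =  1 → B
  i=36: V-Y = 23 → X
  shifts repeat with period 7: BXUJXTU

BXUJXTU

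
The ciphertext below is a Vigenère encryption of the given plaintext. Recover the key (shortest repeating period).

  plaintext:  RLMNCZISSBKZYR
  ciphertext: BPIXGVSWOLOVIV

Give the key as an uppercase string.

KEW

  i= 0: B-R = 10 → K
  i= 1: P-L =  4 → E
  i= 2: I-M = 22 → W
  i= 3: X-N = 10 → K
  i= 4: G-C =  4 → E
  i= 5: V-Z = 22 → W
  i= 6: S-I = 10 → K
  i= 7: W-S =  4 → E
  i= 8: O-S = 22 → W
  i= 9: L-B = 10 → K
  i=10: O-K =  4 → E
  i=11: V-Z = 22 → W
  i=12: I-Y = 10 → K
  i=13: V-R =  4 → E
  shifts repeat with period 3: KEW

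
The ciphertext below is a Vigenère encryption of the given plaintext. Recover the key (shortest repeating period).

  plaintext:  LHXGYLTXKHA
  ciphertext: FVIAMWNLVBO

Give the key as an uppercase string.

  i= 0: F-L = 20 → U
  i= 1: V-H = 14 → O
  i= 2: I-X = 11 → L
  i= 3: A-G = 20 → U
  i= 4: M-Y = 14 → O
  i= 5: W-L = 11 → L
  i= 6: N-T = 20 → U
  i= 7: L-X = 14 → O
  i= 8: V-K = 11 → L
  i= 9: B-H = 20 → U
  i=10: O-A = 14 → O
  shifts repeat with period 3: UOL

UOL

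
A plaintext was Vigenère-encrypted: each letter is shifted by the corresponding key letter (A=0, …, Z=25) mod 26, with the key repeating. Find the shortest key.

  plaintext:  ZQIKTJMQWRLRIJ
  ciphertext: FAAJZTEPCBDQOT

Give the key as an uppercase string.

  i= 0: F-Z =  6 → G
  i= 1: A-Q = 10 → K
  i= 2: A-I = 18 → S
  i= 3: J-K = 25 → Z
  i= 4: Z-T =  6 → G
  i= 5: T-J = 10 → K
  i= 6: E-M = 18 → S
  i= 7: P-Q = 25 → Z
  i= 8: C-W =  6 → G
  i= 9: B-R = 10 → K
  i=10: D-L = 18 → S
  i=11: Q-R = 25 → Z
  i=12: O-I =  6 → G
  i=13: T-J = 10 → K
  shifts repeat with period 4: GKSZ

GKSZ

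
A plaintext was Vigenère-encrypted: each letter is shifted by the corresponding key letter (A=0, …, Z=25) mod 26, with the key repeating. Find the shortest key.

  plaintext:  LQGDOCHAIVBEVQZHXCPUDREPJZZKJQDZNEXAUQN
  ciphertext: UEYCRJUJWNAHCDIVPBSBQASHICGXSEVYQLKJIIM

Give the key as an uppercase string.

  i= 0: U-L =  9 → J
  i= 1: E-Q = 14 → O
  i= 2: Y-G = 18 → S
  i= 3: C-D = 25 → Z
  i= 4: R-O =  3 → D
  i= 5: J-C =  7 → H
  i= 6: U-H = 13 → N
  i= 7: J-A =  9 → J
  i= 8: W-I = 14 → O
  i= 9: N-V = 18 → S
  i=10: A-B = 25 → Z
  i=11: H-E =  3 → D
  i=12: C-V =  7 → H
  i=13: D-Q = 13 → N
  i=14: I-Z =  9 → J
  i=15: V-H = 14 → O
  i=16: P-X = 18 → S
  i=17: B-C = 25 → Z
  i=18: S-P =  3 → D
  i=19: B-U =  7 → H
  i=20: Q-D = 13 → N
  i=21: A-R =  9 → J
  i=22: S-E = 14 → O
  i=23: H-P = 18 → S
  i=24: I-J = 25 → Z
  i=25: C-Z =  3 → D
  i=26: G-Z =  7 → H
  i=27: X-K = 13 → N
  i=28: S-J =  9 → J
  i=29: E-Q = 14 → O
  i=30: V-D = 18 → S
  i=31: Y-Z = 25 → Z
  i=32: Q-N =  3 → D
  i=33: L-E =  7 → H
  i=34: K-X = 13 → N
  i=35: J-A =  9 → J
  i=36: I-U = 14 → O
  i=37: I-Q = 18 → S
  i=38: M-N = 25 → Z
  shifts repeat with period 7: JOSZDHN

JOSZDHN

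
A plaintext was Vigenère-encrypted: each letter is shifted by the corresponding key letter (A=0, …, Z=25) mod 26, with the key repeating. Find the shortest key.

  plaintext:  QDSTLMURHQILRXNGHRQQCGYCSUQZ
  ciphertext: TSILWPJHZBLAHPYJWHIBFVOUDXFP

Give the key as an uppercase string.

  i= 0: T-Q =  3 → D
  i= 1: S-D = 15 → P
  i= 2: I-S = 16 → Q
  i= 3: L-T = 18 → S
  i= 4: W-L = 11 → L
  i= 5: P-M =  3 → D
  i= 6: J-U = 15 → P
  i= 7: H-R = 16 → Q
  i= 8: Z-H = 18 → S
  i= 9: B-Q = 11 → L
  i=10: L-I =  3 → D
  i=11: A-L = 15 → P
  i=12: H-R = 16 → Q
  i=13: P-X = 18 → S
  i=14: Y-N = 11 → L
  i=15: J-G =  3 → D
  i=16: W-H = 15 → P
  i=17: H-R = 16 → Q
  i=18: I-Q = 18 → S
  i=19: B-Q = 11 → L
  i=20: F-C =  3 → D
  i=21: V-G = 15 → P
  i=22: O-Y = 16 → Q
  i=23: U-C = 18 → S
  i=24: D-S = 11 → L
  i=25: X-U =  3 → D
  i=26: F-Q = 15 → P
  i=27: P-Z = 16 → Q
  shifts repeat with period 5: DPQSL

DPQSL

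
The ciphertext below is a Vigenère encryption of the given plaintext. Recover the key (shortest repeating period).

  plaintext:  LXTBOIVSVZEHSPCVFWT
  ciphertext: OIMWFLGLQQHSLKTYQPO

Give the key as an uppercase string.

DLTVR

  i= 0: O-L =  3 → D
  i= 1: I-X = 11 → L
  i= 2: M-T = 19 → T
  i= 3: W-B = 21 → V
  i= 4: F-O = 17 → R
  i= 5: L-I =  3 → D
  i= 6: G-V = 11 → L
  i= 7: L-S = 19 → T
  i= 8: Q-V = 21 → V
  i= 9: Q-Z = 17 → R
  i=10: H-E =  3 → D
  i=11: S-H = 11 → L
  i=12: L-S = 19 → T
  i=13: K-P = 21 → V
  i=14: T-C = 17 → R
  i=15: Y-V =  3 → D
  i=16: Q-F = 11 → L
  i=17: P-W = 19 → T
  i=18: O-T = 21 → V
  shifts repeat with period 5: DLTVR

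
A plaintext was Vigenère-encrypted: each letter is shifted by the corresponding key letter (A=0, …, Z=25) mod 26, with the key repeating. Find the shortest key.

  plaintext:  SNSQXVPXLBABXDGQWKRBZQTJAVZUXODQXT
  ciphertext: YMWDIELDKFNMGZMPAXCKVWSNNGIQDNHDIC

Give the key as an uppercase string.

GZENLJW

  i= 0: Y-S =  6 → G
  i= 1: M-N = 25 → Z
  i= 2: W-S =  4 → E
  i= 3: D-Q = 13 → N
  i= 4: I-X = 11 → L
  i= 5: E-V =  9 → J
  i= 6: L-P = 22 → W
  i= 7: D-X =  6 → G
  i= 8: K-L = 25 → Z
  i= 9: F-B =  4 → E
  i=10: N-A = 13 → N
  i=11: M-B = 11 → L
  i=12: G-X =  9 → J
  i=13: Z-D = 22 → W
  i=14: M-G =  6 → G
  i=15: P-Q = 25 → Z
  i=16: A-W =  4 → E
  i=17: X-K = 13 → N
  i=18: C-R = 11 → L
  i=19: K-B =  9 → J
  i=20: V-Z = 22 → W
  i=21: W-Q =  6 → G
  i=22: S-T = 25 → Z
  i=23: N-J =  4 → E
  i=24: N-A = 13 → N
  i=25: G-V = 11 → L
  i=26: I-Z =  9 → J
  i=27: Q-U = 22 → W
  i=28: D-X =  6 → G
  i=29: N-O = 25 → Z
  i=30: H-D =  4 → E
  i=31: D-Q = 13 → N
  i=32: I-X = 11 → L
  i=33: C-T =  9 → J
  shifts repeat with period 7: GZENLJW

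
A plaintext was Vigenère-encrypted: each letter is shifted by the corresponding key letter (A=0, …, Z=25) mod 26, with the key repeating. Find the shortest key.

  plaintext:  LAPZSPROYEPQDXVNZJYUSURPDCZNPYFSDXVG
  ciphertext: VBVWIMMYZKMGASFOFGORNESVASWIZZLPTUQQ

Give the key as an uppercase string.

KBGXQXV

  i= 0: V-L = 10 → K
  i= 1: B-A =  1 → B
  i= 2: V-P =  6 → G
  i= 3: W-Z = 23 → X
  i= 4: I-S = 16 → Q
  i= 5: M-P = 23 → X
  i= 6: M-R = 21 → V
  i= 7: Y-O = 10 → K
  i= 8: Z-Y =  1 → B
  i= 9: K-E =  6 → G
  i=10: M-P = 23 → X
  i=11: G-Q = 16 → Q
  i=12: A-D = 23 → X
  i=13: S-X = 21 → V
  i=14: F-V = 10 → K
  i=15: O-N =  1 → B
  i=16: F-Z =  6 → G
  i=17: G-J = 23 → X
  i=18: O-Y = 16 → Q
  i=19: R-U = 23 → X
  i=20: N-S = 21 → V
  i=21: E-U = 10 → K
  i=22: S-R =  1 → B
  i=23: V-P =  6 → G
  i=24: A-D = 23 → X
  i=25: S-C = 16 → Q
  i=26: W-Z = 23 → X
  i=27: I-N = 21 → V
  i=28: Z-P = 10 → K
  i=29: Z-Y =  1 → B
  i=30: L-F =  6 → G
  i=31: P-S = 23 → X
  i=32: T-D = 16 → Q
  i=33: U-X = 23 → X
  i=34: Q-V = 21 → V
  i=35: Q-G = 10 → K
  shifts repeat with period 7: KBGXQXV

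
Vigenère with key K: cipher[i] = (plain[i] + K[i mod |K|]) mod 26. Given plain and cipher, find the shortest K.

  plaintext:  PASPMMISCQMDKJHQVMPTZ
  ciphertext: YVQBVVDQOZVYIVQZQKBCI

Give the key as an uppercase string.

  i= 0: Y-P =  9 → J
  i= 1: V-A = 21 → V
  i= 2: Q-S = 24 → Y
  i= 3: B-P = 12 → M
  i= 4: V-M =  9 → J
  i= 5: V-M =  9 → J
  i= 6: D-I = 21 → V
  i= 7: Q-S = 24 → Y
  i= 8: O-C = 12 → M
  i= 9: Z-Q =  9 → J
  i=10: V-M =  9 → J
  i=11: Y-D = 21 → V
  i=12: I-K = 24 → Y
  i=13: V-J = 12 → M
  i=14: Q-H =  9 → J
  i=15: Z-Q =  9 → J
  i=16: Q-V = 21 → V
  i=17: K-M = 24 → Y
  i=18: B-P = 12 → M
  i=19: C-T =  9 → J
  i=20: I-Z =  9 → J
  shifts repeat with period 5: JVYMJ

JVYMJ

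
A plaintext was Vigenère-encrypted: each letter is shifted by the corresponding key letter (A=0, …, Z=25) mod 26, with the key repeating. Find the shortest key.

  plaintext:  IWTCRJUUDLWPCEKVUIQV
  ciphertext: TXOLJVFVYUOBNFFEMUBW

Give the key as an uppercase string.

  i= 0: T-I = 11 → L
  i= 1: X-W =  1 → B
  i= 2: O-T = 21 → V
  i= 3: L-C =  9 → J
  i= 4: J-R = 18 → S
  i= 5: V-J = 12 → M
  i= 6: F-U = 11 → L
  i= 7: V-U =  1 → B
  i= 8: Y-D = 21 → V
  i= 9: U-L =  9 → J
  i=10: O-W = 18 → S
  i=11: B-P = 12 → M
  i=12: N-C = 11 → L
  i=13: F-E =  1 → B
  i=14: F-K = 21 → V
  i=15: E-V =  9 → J
  i=16: M-U = 18 → S
  i=17: U-I = 12 → M
  i=18: B-Q = 11 → L
  i=19: W-V =  1 → B
  shifts repeat with period 6: LBVJSM

LBVJSM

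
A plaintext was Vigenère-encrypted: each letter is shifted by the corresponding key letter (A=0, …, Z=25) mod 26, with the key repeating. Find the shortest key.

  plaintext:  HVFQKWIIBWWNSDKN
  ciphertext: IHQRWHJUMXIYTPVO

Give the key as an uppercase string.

BML

  i= 0: I-H =  1 → B
  i= 1: H-V = 12 → M
  i= 2: Q-F = 11 → L
  i= 3: R-Q =  1 → B
  i= 4: W-K = 12 → M
  i= 5: H-W = 11 → L
  i= 6: J-I =  1 → B
  i= 7: U-I = 12 → M
  i= 8: M-B = 11 → L
  i= 9: X-W =  1 → B
  i=10: I-W = 12 → M
  i=11: Y-N = 11 → L
  i=12: T-S =  1 → B
  i=13: P-D = 12 → M
  i=14: V-K = 11 → L
  i=15: O-N =  1 → B
  shifts repeat with period 3: BML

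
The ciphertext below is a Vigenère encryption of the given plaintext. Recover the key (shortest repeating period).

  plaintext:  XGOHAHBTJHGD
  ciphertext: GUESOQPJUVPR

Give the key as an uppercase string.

  i= 0: G-X =  9 → J
  i= 1: U-G = 14 → O
  i= 2: E-O = 16 → Q
  i= 3: S-H = 11 → L
  i= 4: O-A = 14 → O
  i= 5: Q-H =  9 → J
  i= 6: P-B = 14 → O
  i= 7: J-T = 16 → Q
  i= 8: U-J = 11 → L
  i= 9: V-H = 14 → O
  i=10: P-G =  9 → J
  i=11: R-D = 14 → O
  shifts repeat with period 5: JOQLO

JOQLO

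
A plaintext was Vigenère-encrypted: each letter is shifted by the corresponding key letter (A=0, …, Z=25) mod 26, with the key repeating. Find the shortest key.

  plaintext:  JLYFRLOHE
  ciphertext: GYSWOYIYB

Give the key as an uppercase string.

  i= 0: G-J = 23 → X
  i= 1: Y-L = 13 → N
  i= 2: S-Y = 20 → U
  i= 3: W-F = 17 → R
  i= 4: O-R = 23 → X
  i= 5: Y-L = 13 → N
  i= 6: I-O = 20 → U
  i= 7: Y-H = 17 → R
  i= 8: B-E = 23 → X
  shifts repeat with period 4: XNUR

XNUR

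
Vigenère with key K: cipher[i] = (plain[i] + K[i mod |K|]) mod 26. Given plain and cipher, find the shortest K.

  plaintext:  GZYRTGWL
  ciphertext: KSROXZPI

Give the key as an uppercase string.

  i= 0: K-G =  4 → E
  i= 1: S-Z = 19 → T
  i= 2: R-Y = 19 → T
  i= 3: O-R = 23 → X
  i= 4: X-T =  4 → E
  i= 5: Z-G = 19 → T
  i= 6: P-W = 19 → T
  i= 7: I-L = 23 → X
  shifts repeat with period 4: ETTX

ETTX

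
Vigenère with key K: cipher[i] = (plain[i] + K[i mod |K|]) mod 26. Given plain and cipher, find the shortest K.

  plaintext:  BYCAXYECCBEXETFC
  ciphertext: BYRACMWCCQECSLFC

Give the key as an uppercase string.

AAPAFOS

  i= 0: B-B =  0 → A
  i= 1: Y-Y =  0 → A
  i= 2: R-C = 15 → P
  i= 3: A-A =  0 → A
  i= 4: C-X =  5 → F
  i= 5: M-Y = 14 → O
  i= 6: W-E = 18 → S
  i= 7: C-C =  0 → A
  i= 8: C-C =  0 → A
  i= 9: Q-B = 15 → P
  i=10: E-E =  0 → A
  i=11: C-X =  5 → F
  i=12: S-E = 14 → O
  i=13: L-T = 18 → S
  i=14: F-F =  0 → A
  i=15: C-C =  0 → A
  shifts repeat with period 7: AAPAFOS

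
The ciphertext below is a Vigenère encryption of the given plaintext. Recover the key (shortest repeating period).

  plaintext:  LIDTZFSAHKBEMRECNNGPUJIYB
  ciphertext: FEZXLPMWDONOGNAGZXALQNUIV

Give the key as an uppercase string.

  i= 0: F-L = 20 → U
  i= 1: E-I = 22 → W
  i= 2: Z-D = 22 → W
  i= 3: X-T =  4 → E
  i= 4: L-Z = 12 → M
  i= 5: P-F = 10 → K
  i= 6: M-S = 20 → U
  i= 7: W-A = 22 → W
  i= 8: D-H = 22 → W
  i= 9: O-K =  4 → E
  i=10: N-B = 12 → M
  i=11: O-E = 10 → K
  i=12: G-M = 20 → U
  i=13: N-R = 22 → W
  i=14: A-E = 22 → W
  i=15: G-C =  4 → E
  i=16: Z-N = 12 → M
  i=17: X-N = 10 → K
  i=18: A-G = 20 → U
  i=19: L-P = 22 → W
  i=20: Q-U = 22 → W
  i=21: N-J =  4 → E
  i=22: U-I = 12 → M
  i=23: I-Y = 10 → K
  i=24: V-B = 20 → U
  shifts repeat with period 6: UWWEMK

UWWEMK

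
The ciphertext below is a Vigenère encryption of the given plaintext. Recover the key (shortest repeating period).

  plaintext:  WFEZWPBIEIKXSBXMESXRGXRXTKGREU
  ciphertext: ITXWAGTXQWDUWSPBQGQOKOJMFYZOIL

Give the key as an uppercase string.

MOTXERSP

  i= 0: I-W = 12 → M
  i= 1: T-F = 14 → O
  i= 2: X-E = 19 → T
  i= 3: W-Z = 23 → X
  i= 4: A-W =  4 → E
  i= 5: G-P = 17 → R
  i= 6: T-B = 18 → S
  i= 7: X-I = 15 → P
  i= 8: Q-E = 12 → M
  i= 9: W-I = 14 → O
  i=10: D-K = 19 → T
  i=11: U-X = 23 → X
  i=12: W-S =  4 → E
  i=13: S-B = 17 → R
  i=14: P-X = 18 → S
  i=15: B-M = 15 → P
  i=16: Q-E = 12 → M
  i=17: G-S = 14 → O
  i=18: Q-X = 19 → T
  i=19: O-R = 23 → X
  i=20: K-G =  4 → E
  i=21: O-X = 17 → R
  i=22: J-R = 18 → S
  i=23: M-X = 15 → P
  i=24: F-T = 12 → M
  i=25: Y-K = 14 → O
  i=26: Z-G = 19 → T
  i=27: O-R = 23 → X
  i=28: I-E =  4 → E
  i=29: L-U = 17 → R
  shifts repeat with period 8: MOTXERSP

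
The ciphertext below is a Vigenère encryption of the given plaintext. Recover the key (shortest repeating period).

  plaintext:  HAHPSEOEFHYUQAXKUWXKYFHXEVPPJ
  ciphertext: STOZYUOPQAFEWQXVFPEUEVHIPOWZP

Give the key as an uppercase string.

LTHKGQAL

  i= 0: S-H = 11 → L
  i= 1: T-A = 19 → T
  i= 2: O-H =  7 → H
  i= 3: Z-P = 10 → K
  i= 4: Y-S =  6 → G
  i= 5: U-E = 16 → Q
  i= 6: O-O =  0 → A
  i= 7: P-E = 11 → L
  i= 8: Q-F = 11 → L
  i= 9: A-H = 19 → T
  i=10: F-Y =  7 → H
  i=11: E-U = 10 → K
  i=12: W-Q =  6 → G
  i=13: Q-A = 16 → Q
  i=14: X-X =  0 → A
  i=15: V-K = 11 → L
  i=16: F-U = 11 → L
  i=17: P-W = 19 → T
  i=18: E-X =  7 → H
  i=19: U-K = 10 → K
  i=20: E-Y =  6 → G
  i=21: V-F = 16 → Q
  i=22: H-H =  0 → A
  i=23: I-X = 11 → L
  i=24: P-E = 11 → L
  i=25: O-V = 19 → T
  i=26: W-P =  7 → H
  i=27: Z-P = 10 → K
  i=28: P-J =  6 → G
  shifts repeat with period 8: LTHKGQAL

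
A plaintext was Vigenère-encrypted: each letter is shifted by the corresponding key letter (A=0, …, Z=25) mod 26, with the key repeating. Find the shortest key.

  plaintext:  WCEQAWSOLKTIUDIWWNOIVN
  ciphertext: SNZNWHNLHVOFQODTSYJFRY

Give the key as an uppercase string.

  i= 0: S-W = 22 → W
  i= 1: N-C = 11 → L
  i= 2: Z-E = 21 → V
  i= 3: N-Q = 23 → X
  i= 4: W-A = 22 → W
  i= 5: H-W = 11 → L
  i= 6: N-S = 21 → V
  i= 7: L-O = 23 → X
  i= 8: H-L = 22 → W
  i= 9: V-K = 11 → L
  i=10: O-T = 21 → V
  i=11: F-I = 23 → X
  i=12: Q-U = 22 → W
  i=13: O-D = 11 → L
  i=14: D-I = 21 → V
  i=15: T-W = 23 → X
  i=16: S-W = 22 → W
  i=17: Y-N = 11 → L
  i=18: J-O = 21 → V
  i=19: F-I = 23 → X
  i=20: R-V = 22 → W
  i=21: Y-N = 11 → L
  shifts repeat with period 4: WLVX

WLVX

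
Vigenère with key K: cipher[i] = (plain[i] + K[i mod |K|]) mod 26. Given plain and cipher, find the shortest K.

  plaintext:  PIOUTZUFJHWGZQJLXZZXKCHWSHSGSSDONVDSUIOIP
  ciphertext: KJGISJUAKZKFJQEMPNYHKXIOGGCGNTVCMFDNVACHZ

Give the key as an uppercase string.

  i= 0: K-P = 21 → V
  i= 1: J-I =  1 → B
  i= 2: G-O = 18 → S
  i= 3: I-U = 14 → O
  i= 4: S-T = 25 → Z
  i= 5: J-Z = 10 → K
  i= 6: U-U =  0 → A
  i= 7: A-F = 21 → V
  i= 8: K-J =  1 → B
  i= 9: Z-H = 18 → S
  i=10: K-W = 14 → O
  i=11: F-G = 25 → Z
  i=12: J-Z = 10 → K
  i=13: Q-Q =  0 → A
  i=14: E-J = 21 → V
  i=15: M-L =  1 → B
  i=16: P-X = 18 → S
  i=17: N-Z = 14 → O
  i=18: Y-Z = 25 → Z
  i=19: H-X = 10 → K
  i=20: K-K =  0 → A
  i=21: X-C = 21 → V
  i=22: I-H =  1 → B
  i=23: O-W = 18 → S
  i=24: G-S = 14 → O
  i=25: G-H = 25 → Z
  i=26: C-S = 10 → K
  i=27: G-G =  0 → A
  i=28: N-S = 21 → V
  i=29: T-S =  1 → B
  i=30: V-D = 18 → S
  i=31: C-O = 14 → O
  i=32: M-N = 25 → Z
  i=33: F-V = 10 → K
  i=34: D-D =  0 → A
  i=35: N-S = 21 → V
  i=36: V-U =  1 → B
  i=37: A-I = 18 → S
  i=38: C-O = 14 → O
  i=39: H-I = 25 → Z
  i=40: Z-P = 10 → K
  shifts repeat with period 7: VBSOZKA

VBSOZKA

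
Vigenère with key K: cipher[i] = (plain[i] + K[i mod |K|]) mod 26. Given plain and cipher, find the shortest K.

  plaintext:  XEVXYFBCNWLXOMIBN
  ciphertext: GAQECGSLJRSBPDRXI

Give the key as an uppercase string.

JWVHEBR

  i= 0: G-X =  9 → J
  i= 1: A-E = 22 → W
  i= 2: Q-V = 21 → V
  i= 3: E-X =  7 → H
  i= 4: C-Y =  4 → E
  i= 5: G-F =  1 → B
  i= 6: S-B = 17 → R
  i= 7: L-C =  9 → J
  i= 8: J-N = 22 → W
  i= 9: R-W = 21 → V
  i=10: S-L =  7 → H
  i=11: B-X =  4 → E
  i=12: P-O =  1 → B
  i=13: D-M = 17 → R
  i=14: R-I =  9 → J
  i=15: X-B = 22 → W
  i=16: I-N = 21 → V
  shifts repeat with period 7: JWVHEBR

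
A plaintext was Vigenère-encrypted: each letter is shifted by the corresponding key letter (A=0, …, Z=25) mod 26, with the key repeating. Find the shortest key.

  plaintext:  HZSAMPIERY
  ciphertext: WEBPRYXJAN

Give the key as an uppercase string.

  i= 0: W-H = 15 → P
  i= 1: E-Z =  5 → F
  i= 2: B-S =  9 → J
  i= 3: P-A = 15 → P
  i= 4: R-M =  5 → F
  i= 5: Y-P =  9 → J
  i= 6: X-I = 15 → P
  i= 7: J-E =  5 → F
  i= 8: A-R =  9 → J
  i= 9: N-Y = 15 → P
  shifts repeat with period 3: PFJ

PFJ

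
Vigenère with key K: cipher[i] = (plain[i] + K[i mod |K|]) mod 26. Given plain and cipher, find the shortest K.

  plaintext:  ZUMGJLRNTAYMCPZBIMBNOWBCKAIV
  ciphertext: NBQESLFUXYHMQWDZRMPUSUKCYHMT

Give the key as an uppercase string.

OHEYJA

  i= 0: N-Z = 14 → O
  i= 1: B-U =  7 → H
  i= 2: Q-M =  4 → E
  i= 3: E-G = 24 → Y
  i= 4: S-J =  9 → J
  i= 5: L-L =  0 → A
  i= 6: F-R = 14 → O
  i= 7: U-N =  7 → H
  i= 8: X-T =  4 → E
  i= 9: Y-A = 24 → Y
  i=10: H-Y =  9 → J
  i=11: M-M =  0 → A
  i=12: Q-C = 14 → O
  i=13: W-P =  7 → H
  i=14: D-Z =  4 → E
  i=15: Z-B = 24 → Y
  i=16: R-I =  9 → J
  i=17: M-M =  0 → A
  i=18: P-B = 14 → O
  i=19: U-N =  7 → H
  i=20: S-O =  4 → E
  i=21: U-W = 24 → Y
  i=22: K-B =  9 → J
  i=23: C-C =  0 → A
  i=24: Y-K = 14 → O
  i=25: H-A =  7 → H
  i=26: M-I =  4 → E
  i=27: T-V = 24 → Y
  shifts repeat with period 6: OHEYJA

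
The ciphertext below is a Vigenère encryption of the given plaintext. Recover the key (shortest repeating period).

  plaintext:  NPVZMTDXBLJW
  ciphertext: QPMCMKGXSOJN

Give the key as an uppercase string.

DAR

  i= 0: Q-N =  3 → D
  i= 1: P-P =  0 → A
  i= 2: M-V = 17 → R
  i= 3: C-Z =  3 → D
  i= 4: M-M =  0 → A
  i= 5: K-T = 17 → R
  i= 6: G-D =  3 → D
  i= 7: X-X =  0 → A
  i= 8: S-B = 17 → R
  i= 9: O-L =  3 → D
  i=10: J-J =  0 → A
  i=11: N-W = 17 → R
  shifts repeat with period 3: DAR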